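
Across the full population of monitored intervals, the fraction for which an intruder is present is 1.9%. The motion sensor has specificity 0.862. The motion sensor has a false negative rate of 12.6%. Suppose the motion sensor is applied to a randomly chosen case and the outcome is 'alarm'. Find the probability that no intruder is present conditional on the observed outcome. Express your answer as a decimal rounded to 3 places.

P(¬H | E) ≈ 0.891

Write H for 'an intruder is present'. Prior odds H:¬H = 0.019/0.981 = 0.019368. For the 'alarm' outcome, the likelihood ratio is 0.874/0.138 = 6.3333.
Posterior odds = 0.019368 × 6.3333 = 0.12266, so P(H|E) = 0.12266/(1+0.12266) = 0.109. Then P(¬H|E) = 1 − 0.109 = 0.891.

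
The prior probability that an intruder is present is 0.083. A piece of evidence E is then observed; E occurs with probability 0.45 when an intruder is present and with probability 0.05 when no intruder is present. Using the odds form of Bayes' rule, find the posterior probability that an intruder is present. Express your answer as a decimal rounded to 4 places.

Prior odds = 0.083/(1−0.083) = 0.090513. In log-odds, ln(0.090513) = -2.4023.
Add log likelihood ratio: ln(9.0000) = 2.1972.
Posterior log-odds = -0.20504, so posterior odds = exp(-0.20504) = 0.81461. Converting, P(H|E) = 0.81461/1.8146 = 0.4489.

Posterior probability ≈ 0.4489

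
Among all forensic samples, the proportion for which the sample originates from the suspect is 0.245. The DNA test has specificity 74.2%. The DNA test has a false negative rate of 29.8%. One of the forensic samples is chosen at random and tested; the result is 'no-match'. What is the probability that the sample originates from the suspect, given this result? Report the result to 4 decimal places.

P(H | E) ≈ 0.1153

Let H be the event that the sample originates from the suspect. P(H) = 0.245, so P(¬H) = 0.755. With E the 'no-match' result, P(E|H) = 0.298 and P(E|¬H) = 0.742.
P(E) = 0.298·0.245 + 0.742·0.755 = 0.073010 + 0.56021 = 0.63322.
By Bayes' theorem, P(H|E) = 0.073010 / 0.63322 = 0.1153.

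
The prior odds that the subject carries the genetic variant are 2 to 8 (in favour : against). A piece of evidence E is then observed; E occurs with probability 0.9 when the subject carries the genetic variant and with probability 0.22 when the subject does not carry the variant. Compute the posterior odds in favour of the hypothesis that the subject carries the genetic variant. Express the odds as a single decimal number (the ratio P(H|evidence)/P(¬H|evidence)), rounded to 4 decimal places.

Prior odds = 2/8 = 0.25000.
Likelihood ratio for E = 0.9/0.22 = 4.0909.
Posterior odds = prior odds × LR = 1.0227.

Posterior odds ≈ 1.0227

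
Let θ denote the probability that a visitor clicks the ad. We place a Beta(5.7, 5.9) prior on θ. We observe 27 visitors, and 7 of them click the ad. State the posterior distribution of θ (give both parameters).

Posterior: Beta(12.7, 25.9)

The binomial likelihood is conjugate to the Beta prior: with 7 successes and 20 failures, the posterior is Beta(5.7+7, 5.9+20) = Beta(12.7, 25.9).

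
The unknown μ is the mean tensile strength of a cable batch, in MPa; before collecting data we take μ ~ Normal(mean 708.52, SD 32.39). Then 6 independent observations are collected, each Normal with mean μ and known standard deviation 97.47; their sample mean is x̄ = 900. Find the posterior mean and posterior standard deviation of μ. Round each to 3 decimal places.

With known σ, the Normal prior is conjugate. Weight on the data is w = (n/σ²)/(n/σ² + 1/τ₀²) = 0.00063155/(0.00063155+0.00095319) = 0.39852.
Posterior mean = w·x̄ + (1−w)·μ₀ = 0.39852·900 + 0.60148·708.52 = 784.829. Posterior variance = 1/(0.00063155+0.00095319) = 631.019, so SD = 25.120.

Posterior mean ≈ 784.829; posterior SD ≈ 25.120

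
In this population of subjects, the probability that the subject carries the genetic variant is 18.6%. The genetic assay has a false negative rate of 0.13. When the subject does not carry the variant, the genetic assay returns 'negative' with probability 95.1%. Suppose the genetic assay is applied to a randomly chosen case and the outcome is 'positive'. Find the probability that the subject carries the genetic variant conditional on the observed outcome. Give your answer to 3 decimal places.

Let H be the event that the subject carries the genetic variant. P(H) = 0.186, so P(¬H) = 0.814. With E the 'positive' result, P(E|H) = 0.87 and P(E|¬H) = 0.049.
P(E) = 0.87·0.186 + 0.049·0.814 = 0.16182 + 0.039886 = 0.20171.
By Bayes' theorem, P(H|E) = 0.16182 / 0.20171 = 0.802.

P(H | E) ≈ 0.802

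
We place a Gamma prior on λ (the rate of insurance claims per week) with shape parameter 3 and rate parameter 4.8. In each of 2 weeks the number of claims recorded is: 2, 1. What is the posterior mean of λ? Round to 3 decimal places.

Total count ∑xᵢ = 3 over n = 2 weeks.
Gamma is conjugate to the Poisson likelihood: posterior is Gamma(shape = 3+3 = 6, rate = 4.8+2 = 6.8).
E[λ | data] = 6/6.8 = 0.882.

Posterior mean ≈ 0.882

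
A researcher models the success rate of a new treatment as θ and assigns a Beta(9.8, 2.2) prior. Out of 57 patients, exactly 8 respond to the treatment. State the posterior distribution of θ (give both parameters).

Observing 8 successes and 49 failures updates Beta(9.8, 2.2) by adding the success and failure counts to the two shape parameters: α = 9.8+8 = 17.8, β = 2.2+49 = 51.2.

Posterior: Beta(17.8, 51.2)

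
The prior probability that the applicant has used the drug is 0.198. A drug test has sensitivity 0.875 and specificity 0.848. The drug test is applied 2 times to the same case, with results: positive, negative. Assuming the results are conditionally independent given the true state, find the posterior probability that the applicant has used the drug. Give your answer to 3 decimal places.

Let H be the event that the applicant has used the drug; start with P(H) = 0.198. P('positive'|H) = 0.875, P('positive'|¬H) = 0.152.
Update on result 1 ('positive'): P(H) ← 0.875·0.1980 / (0.875·0.1980 + 0.152·0.8020) = 0.17325/0.29515 = 0.5870.
Update on result 2 ('negative'): P(H) ← 0.125·0.5870 / (0.125·0.5870 + 0.848·0.4130) = 0.073373/0.42361 = 0.1732.

Posterior P(H) ≈ 0.173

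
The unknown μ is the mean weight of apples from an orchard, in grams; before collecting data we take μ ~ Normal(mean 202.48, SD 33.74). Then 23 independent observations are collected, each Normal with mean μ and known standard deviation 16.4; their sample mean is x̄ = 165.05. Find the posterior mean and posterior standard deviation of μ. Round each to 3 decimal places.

With known σ, the Normal prior is conjugate. Weight on the data is w = (n/σ²)/(n/σ² + 1/τ₀²) = 0.0855146/(0.0855146+0.00087844) = 0.98983.
Posterior mean = w·x̄ + (1−w)·μ₀ = 0.98983·165.05 + 0.010168·202.48 = 165.431. Posterior variance = 1/(0.0855146+0.00087844) = 11.5750, so SD = 3.402.

Posterior mean ≈ 165.431; posterior SD ≈ 3.402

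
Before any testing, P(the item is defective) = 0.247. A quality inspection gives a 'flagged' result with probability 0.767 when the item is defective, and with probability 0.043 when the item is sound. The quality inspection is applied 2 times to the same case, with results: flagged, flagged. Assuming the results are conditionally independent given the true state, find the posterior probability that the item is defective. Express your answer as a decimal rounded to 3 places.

Let H be the event that the item is defective; start with P(H) = 0.247. P('flagged'|H) = 0.767, P('flagged'|¬H) = 0.043.
Update on result 1 ('flagged'): P(H) ← 0.767·0.2470 / (0.767·0.2470 + 0.043·0.7530) = 0.18945/0.22183 = 0.8540.
Update on result 2 ('flagged'): P(H) ← 0.767·0.8540 / (0.767·0.8540 + 0.043·0.1460) = 0.65505/0.66132 = 0.9905.

Posterior P(H) ≈ 0.991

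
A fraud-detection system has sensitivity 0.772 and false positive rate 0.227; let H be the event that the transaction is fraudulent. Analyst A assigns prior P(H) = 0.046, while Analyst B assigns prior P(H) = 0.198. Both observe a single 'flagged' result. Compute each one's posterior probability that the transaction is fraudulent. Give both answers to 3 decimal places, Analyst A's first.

Analyst A: 0.141; Analyst B: 0.456

The likelihood ratio for a 'flagged' result is 0.772/0.227 = 3.4009.
Analyst A: prior odds 0.046/0.954 = 0.048218; posterior odds 0.16398; posterior probability 0.141.
Analyst B: prior odds 0.198/0.802 = 0.24688; posterior odds 0.83962; posterior probability 0.456.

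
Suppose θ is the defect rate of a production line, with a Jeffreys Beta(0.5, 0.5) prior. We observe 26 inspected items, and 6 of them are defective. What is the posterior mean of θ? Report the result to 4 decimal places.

Posterior mean ≈ 0.2407

Observing 6 successes and 20 failures updates Beta(0.5, 0.5) by adding the success and failure counts to the two shape parameters: α = 0.5+6 = 6.5, β = 0.5+20 = 20.5.
E[θ | data] = 6.5/(6.5+20.5) = 0.2407.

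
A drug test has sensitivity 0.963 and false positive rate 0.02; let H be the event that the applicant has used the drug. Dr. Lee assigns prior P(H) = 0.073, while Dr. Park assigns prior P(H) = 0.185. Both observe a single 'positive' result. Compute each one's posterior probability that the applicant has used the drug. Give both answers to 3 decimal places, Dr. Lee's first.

P('+'|H) = 0.963, P('+'|¬H) = 0.02.
Dr. Lee: numerator 0.963·0.073 = 0.070299; evidence = 0.070299+0.02·0.927 = 0.088839; posterior = 0.791.
Dr. Park: numerator 0.963·0.185 = 0.17815; evidence = 0.17815+0.02·0.815 = 0.19445; posterior = 0.916.

Dr. Lee: 0.791; Dr. Park: 0.916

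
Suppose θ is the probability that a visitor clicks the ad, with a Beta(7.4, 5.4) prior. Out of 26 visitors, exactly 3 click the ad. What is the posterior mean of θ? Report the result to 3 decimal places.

Posterior mean ≈ 0.268

Observing 3 successes and 23 failures updates Beta(7.4, 5.4) by adding the success and failure counts to the two shape parameters: α = 7.4+3 = 10.4, β = 5.4+23 = 28.4.
Posterior mean = α/(α+β) = 10.4/38.8 = 0.268.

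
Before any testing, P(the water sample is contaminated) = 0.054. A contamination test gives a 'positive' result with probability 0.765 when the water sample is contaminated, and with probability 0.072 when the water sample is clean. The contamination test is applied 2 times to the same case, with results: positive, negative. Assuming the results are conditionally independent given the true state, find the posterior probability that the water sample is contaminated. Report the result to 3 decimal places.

Posterior P(H) ≈ 0.133

Let H be the event that the water sample is contaminated; start with P(H) = 0.054. P('positive'|H) = 0.765, P('positive'|¬H) = 0.072.
Update on result 1 ('positive'): P(H) ← 0.765·0.0540 / (0.765·0.0540 + 0.072·0.9460) = 0.041310/0.10942 = 0.3775.
Update on result 2 ('negative'): P(H) ← 0.235·0.3775 / (0.235·0.3775 + 0.928·0.6225) = 0.088719/0.66637 = 0.1331.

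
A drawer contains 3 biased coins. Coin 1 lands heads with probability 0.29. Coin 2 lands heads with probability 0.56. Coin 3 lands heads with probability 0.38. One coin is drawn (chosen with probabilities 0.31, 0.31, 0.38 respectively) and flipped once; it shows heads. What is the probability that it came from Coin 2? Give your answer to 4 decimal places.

Posterior probability ≈ 0.4256

P(heads|C1) = 0.29; P(heads|C2) = 0.56; P(heads|C3) = 0.38.
Prior × likelihood for each source: 0.31·0.29=0.08990, 0.31·0.56=0.1736, 0.38·0.38=0.1444. Summing gives P(heads) = 0.40790.
P(Coin 2 | heads) = 0.1736 / 0.40790 = 0.4256.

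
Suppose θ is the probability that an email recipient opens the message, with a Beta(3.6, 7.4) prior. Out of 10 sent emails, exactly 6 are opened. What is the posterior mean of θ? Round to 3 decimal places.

Posterior mean ≈ 0.457

The binomial likelihood is conjugate to the Beta prior: with 6 successes and 4 failures, the posterior is Beta(3.6+6, 7.4+4) = Beta(9.6, 11.4).
Posterior mean = α/(α+β) = 9.6/21 = 0.457.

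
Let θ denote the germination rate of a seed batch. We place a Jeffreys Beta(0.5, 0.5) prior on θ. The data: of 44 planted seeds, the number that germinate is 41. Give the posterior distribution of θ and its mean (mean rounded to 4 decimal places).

The binomial likelihood is conjugate to the Beta prior: with 41 successes and 3 failures, the posterior is Beta(0.5+41, 0.5+3) = Beta(41.5, 3.5).
E[θ | data] = 41.5/(41.5+3.5) = 0.9222.

Posterior: Beta(41.5, 3.5); mean ≈ 0.9222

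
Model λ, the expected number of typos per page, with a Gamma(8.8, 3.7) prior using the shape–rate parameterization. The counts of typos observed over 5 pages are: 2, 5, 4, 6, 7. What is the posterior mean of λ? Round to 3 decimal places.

Posterior mean ≈ 3.770

Total count ∑xᵢ = 24 over n = 5 pages.
Gamma is conjugate to the Poisson likelihood: posterior is Gamma(shape = 8.8+24 = 32.8, rate = 3.7+5 = 8.7).
Posterior mean = shape/rate = 32.8/8.7 = 3.770.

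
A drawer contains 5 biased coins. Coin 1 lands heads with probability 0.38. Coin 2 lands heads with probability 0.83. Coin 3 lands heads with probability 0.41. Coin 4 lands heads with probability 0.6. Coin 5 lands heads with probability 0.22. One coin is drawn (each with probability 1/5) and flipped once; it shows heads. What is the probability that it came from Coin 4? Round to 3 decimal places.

P(heads|C1) = 0.38; P(heads|C2) = 0.83; P(heads|C3) = 0.41; P(heads|C4) = 0.6; P(heads|C5) = 0.22.
Prior × likelihood for each source: 0.2·0.38=0.07600, 0.2·0.83=0.1660, 0.2·0.41=0.08200, 0.2·0.6=0.1200, 0.2·0.22=0.04400. Summing gives P(heads) = 0.48800.
P(Coin 4 | heads) = 0.1200 / 0.48800 = 0.246.

Posterior probability ≈ 0.246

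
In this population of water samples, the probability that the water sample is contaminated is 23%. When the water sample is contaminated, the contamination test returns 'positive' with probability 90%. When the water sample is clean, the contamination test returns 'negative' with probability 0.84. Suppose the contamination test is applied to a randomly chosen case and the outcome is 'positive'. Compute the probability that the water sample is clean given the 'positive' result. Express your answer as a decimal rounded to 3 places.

Write H for 'the water sample is contaminated'. Prior odds H:¬H = 0.23/0.77 = 0.29870. For the 'positive' outcome, the likelihood ratio is 0.9/0.16 = 5.6250.
Posterior odds = 0.29870 × 5.6250 = 1.6802, so P(H|E) = 1.6802/(1+1.6802) = 0.627. Then P(¬H|E) = 1 − 0.627 = 0.373.

P(¬H | E) ≈ 0.373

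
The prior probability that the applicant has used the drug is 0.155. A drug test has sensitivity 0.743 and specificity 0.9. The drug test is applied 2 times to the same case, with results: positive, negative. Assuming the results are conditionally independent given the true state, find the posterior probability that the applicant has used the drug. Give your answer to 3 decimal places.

Posterior P(H) ≈ 0.280

Let H be the event that the applicant has used the drug; start with P(H) = 0.155. P('positive'|H) = 0.743, P('positive'|¬H) = 0.1.
Update on result 1 ('positive'): P(H) ← 0.743·0.1550 / (0.743·0.1550 + 0.1·0.8450) = 0.11517/0.19967 = 0.5768.
Update on result 2 ('negative'): P(H) ← 0.257·0.5768 / (0.257·0.5768 + 0.9·0.4232) = 0.14824/0.52912 = 0.2802.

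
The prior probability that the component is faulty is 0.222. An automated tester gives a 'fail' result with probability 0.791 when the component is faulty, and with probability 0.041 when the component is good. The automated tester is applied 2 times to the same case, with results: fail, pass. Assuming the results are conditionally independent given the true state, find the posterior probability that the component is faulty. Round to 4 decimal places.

With H the event that the component is faulty, the joint likelihood of the observed sequence is P(data|H) = 0.791·0.209 = 0.16532 and P(data|¬H) = 0.041·0.959 = 0.039319.
Bayes: P(H|data) = 0.222·0.16532 / (0.222·0.16532 + 0.778·0.039319) = 0.036701/0.067291 = 0.5454.

Posterior P(H) ≈ 0.5454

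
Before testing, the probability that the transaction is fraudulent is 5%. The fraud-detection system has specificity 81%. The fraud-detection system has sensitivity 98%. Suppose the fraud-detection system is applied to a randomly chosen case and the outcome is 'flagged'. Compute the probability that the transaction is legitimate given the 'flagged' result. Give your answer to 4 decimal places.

Write H for 'the transaction is fraudulent'. Prior odds H:¬H = 0.05/0.95 = 0.052632. For the 'flagged' outcome, the likelihood ratio is 0.98/0.19 = 5.1579.
Posterior odds = 0.052632 × 5.1579 = 0.27147, so P(H|E) = 0.27147/(1+0.27147) = 0.2135. Then P(¬H|E) = 1 − 0.2135 = 0.7865.

P(¬H | E) ≈ 0.7865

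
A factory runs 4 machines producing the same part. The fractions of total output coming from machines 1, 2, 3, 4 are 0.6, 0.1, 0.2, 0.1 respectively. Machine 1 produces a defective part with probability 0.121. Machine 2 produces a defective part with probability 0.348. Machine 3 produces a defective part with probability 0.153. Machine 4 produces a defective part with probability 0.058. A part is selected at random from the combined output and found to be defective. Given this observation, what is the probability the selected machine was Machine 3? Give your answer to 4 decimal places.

Tabulate prior·likelihood by source: [1] prior 0.6, lik 0.121, product 0.07260; [2] prior 0.1, lik 0.348, product 0.03480; [3] prior 0.2, lik 0.153, product 0.03060; [4] prior 0.1, lik 0.058, product 0.005800.
Normalizing constant = 0.14380; the posterior for Machine 3 is its product over the sum, 0.03060/0.14380 = 0.2128.

Posterior probability ≈ 0.2128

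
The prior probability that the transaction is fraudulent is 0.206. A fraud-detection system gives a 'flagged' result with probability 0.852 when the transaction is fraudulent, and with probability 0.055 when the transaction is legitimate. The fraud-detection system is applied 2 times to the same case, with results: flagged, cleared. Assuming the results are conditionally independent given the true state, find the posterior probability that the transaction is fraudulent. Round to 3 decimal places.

Posterior P(H) ≈ 0.386

Let H be the event that the transaction is fraudulent; start with P(H) = 0.206. P('flagged'|H) = 0.852, P('flagged'|¬H) = 0.055.
Update on result 1 ('flagged'): P(H) ← 0.852·0.2060 / (0.852·0.2060 + 0.055·0.7940) = 0.17551/0.21918 = 0.8008.
Update on result 2 ('cleared'): P(H) ← 0.148·0.8008 / (0.148·0.8008 + 0.945·0.1992) = 0.11851/0.30679 = 0.3863.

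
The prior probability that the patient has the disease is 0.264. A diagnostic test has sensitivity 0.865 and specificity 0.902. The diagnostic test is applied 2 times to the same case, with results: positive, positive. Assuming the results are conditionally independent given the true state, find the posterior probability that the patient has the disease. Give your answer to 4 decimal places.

Posterior P(H) ≈ 0.9655

Let H be the event that the patient has the disease; start with P(H) = 0.264. P('positive'|H) = 0.865, P('positive'|¬H) = 0.098.
Update on result 1 ('positive'): P(H) ← 0.865·0.2640 / (0.865·0.2640 + 0.098·0.7360) = 0.22836/0.30049 = 0.7600.
Update on result 2 ('positive'): P(H) ← 0.865·0.7600 / (0.865·0.7600 + 0.098·0.2400) = 0.65737/0.68089 = 0.9655.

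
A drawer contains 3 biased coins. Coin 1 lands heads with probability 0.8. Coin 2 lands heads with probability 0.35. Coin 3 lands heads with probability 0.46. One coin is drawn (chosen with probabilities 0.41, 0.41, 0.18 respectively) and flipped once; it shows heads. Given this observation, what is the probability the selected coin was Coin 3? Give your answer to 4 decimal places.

Tabulate prior·likelihood by source: [1] prior 0.41, lik 0.8, product 0.3280; [2] prior 0.41, lik 0.35, product 0.1435; [3] prior 0.18, lik 0.46, product 0.08280.
Normalizing constant = 0.55430; the posterior for Coin 3 is its product over the sum, 0.08280/0.55430 = 0.1494.

Posterior probability ≈ 0.1494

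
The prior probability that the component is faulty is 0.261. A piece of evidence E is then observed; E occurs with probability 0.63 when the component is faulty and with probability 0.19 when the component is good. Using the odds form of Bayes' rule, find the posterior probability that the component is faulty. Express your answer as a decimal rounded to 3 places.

Posterior probability ≈ 0.539

Prior odds = 0.261/(1−0.261) = 0.35318. In log-odds, ln(0.35318) = -1.0408.
Add log likelihood ratio: ln(3.3158) = 1.1987.
Posterior log-odds = 0.15792, so posterior odds = exp(0.15792) = 1.1711. Converting, P(H|E) = 1.1711/2.1711 = 0.539.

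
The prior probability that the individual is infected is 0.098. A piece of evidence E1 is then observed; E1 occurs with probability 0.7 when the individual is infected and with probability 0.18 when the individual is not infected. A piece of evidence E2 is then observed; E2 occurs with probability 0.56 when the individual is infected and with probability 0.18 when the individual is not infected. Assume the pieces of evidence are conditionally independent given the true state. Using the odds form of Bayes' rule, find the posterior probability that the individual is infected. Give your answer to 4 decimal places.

Posterior probability ≈ 0.5679

Prior odds = 0.098/(1−0.098) = 0.10865.
Likelihood ratio for E1 = 0.7/0.18 = 3.8889.
Likelihood ratio for E2 = 0.56/0.18 = 3.1111.
Posterior odds = prior odds × LR₁ × LR₂ = 1.3145.
Posterior probability = odds/(1+odds) = 1.3145/2.3145 = 0.5679.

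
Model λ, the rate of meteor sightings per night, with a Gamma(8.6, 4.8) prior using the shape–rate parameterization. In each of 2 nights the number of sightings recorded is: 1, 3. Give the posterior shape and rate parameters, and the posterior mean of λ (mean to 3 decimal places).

The Poisson likelihood adds the total count to the shape and the number of exposure periods to the rate. Here ∑xᵢ = 4 and n = 2, so shape 8.6→12.6 and rate 4.8→6.8.
E[λ | data] = 12.6/6.8 = 1.853.

Posterior: Gamma(shape=12.6, rate=6.8); mean ≈ 1.853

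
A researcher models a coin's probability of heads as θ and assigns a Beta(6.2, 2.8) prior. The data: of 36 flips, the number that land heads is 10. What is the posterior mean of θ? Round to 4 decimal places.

Posterior mean ≈ 0.3600

Observing 10 successes and 26 failures updates Beta(6.2, 2.8) by adding the success and failure counts to the two shape parameters: α = 6.2+10 = 16.2, β = 2.8+26 = 28.8.
E[θ | data] = 16.2/(16.2+28.8) = 0.3600.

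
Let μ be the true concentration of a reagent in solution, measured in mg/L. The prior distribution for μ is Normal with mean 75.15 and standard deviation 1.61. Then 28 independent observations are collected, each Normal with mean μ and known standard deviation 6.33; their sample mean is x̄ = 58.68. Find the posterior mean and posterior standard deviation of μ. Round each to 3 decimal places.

Posterior mean ≈ 64.538; posterior SD ≈ 0.960

With known σ, the Normal prior is conjugate. Weight on the data is w = (n/σ²)/(n/σ² + 1/τ₀²) = 0.698796/(0.698796+0.385788) = 0.64430.
Posterior mean = w·x̄ + (1−w)·μ₀ = 0.64430·58.68 + 0.35570·75.15 = 64.538. Posterior variance = 1/(0.698796+0.385788) = 0.922013, so SD = 0.960.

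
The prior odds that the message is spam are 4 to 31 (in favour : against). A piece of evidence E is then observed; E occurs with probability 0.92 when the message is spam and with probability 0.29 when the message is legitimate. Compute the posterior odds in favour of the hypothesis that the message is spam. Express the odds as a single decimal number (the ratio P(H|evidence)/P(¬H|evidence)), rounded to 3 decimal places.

Posterior odds ≈ 0.409

Prior odds = 4/31 = 0.12903. In log-odds, ln(0.12903) = -2.0477.
Add log likelihood ratio: ln(3.1724) = 1.1545.
Posterior log-odds = -0.89320, so posterior odds = exp(-0.89320) = 0.40934.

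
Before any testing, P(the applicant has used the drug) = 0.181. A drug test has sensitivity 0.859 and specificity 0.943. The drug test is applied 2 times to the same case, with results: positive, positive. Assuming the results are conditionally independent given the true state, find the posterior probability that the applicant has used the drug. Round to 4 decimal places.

Posterior P(H) ≈ 0.9805

With H the event that the applicant has used the drug, the joint likelihood of the observed sequence is P(data|H) = 0.859·0.859 = 0.73788 and P(data|¬H) = 0.057·0.057 = 0.0032490.
Bayes: P(H|data) = 0.181·0.73788 / (0.181·0.73788 + 0.819·0.0032490) = 0.13356/0.13622 = 0.9805.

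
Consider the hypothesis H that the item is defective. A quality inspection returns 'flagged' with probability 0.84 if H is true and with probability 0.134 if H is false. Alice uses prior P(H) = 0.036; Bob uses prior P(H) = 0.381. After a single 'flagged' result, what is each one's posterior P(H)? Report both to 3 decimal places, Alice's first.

Alice: 0.190; Bob: 0.794

P('+'|H) = 0.84, P('+'|¬H) = 0.134.
Alice: numerator 0.84·0.036 = 0.030240; evidence = 0.030240+0.134·0.964 = 0.15942; posterior = 0.190.
Bob: numerator 0.84·0.381 = 0.32004; evidence = 0.32004+0.134·0.619 = 0.40299; posterior = 0.794.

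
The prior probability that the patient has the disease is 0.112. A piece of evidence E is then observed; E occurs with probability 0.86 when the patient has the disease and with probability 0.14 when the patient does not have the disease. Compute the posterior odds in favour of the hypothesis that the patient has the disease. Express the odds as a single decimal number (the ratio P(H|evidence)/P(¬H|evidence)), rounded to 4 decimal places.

Prior odds = 0.112/(1−0.112) = 0.12613.
Likelihood ratio for E = 0.86/0.14 = 6.1429.
Posterior odds = prior odds × LR = 0.77477.

Posterior odds ≈ 0.7748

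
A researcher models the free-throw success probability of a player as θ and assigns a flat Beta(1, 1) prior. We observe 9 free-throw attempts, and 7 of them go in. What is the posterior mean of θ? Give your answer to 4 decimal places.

Posterior mean ≈ 0.7273

Observing 7 successes and 2 failures updates Beta(1, 1) by adding the success and failure counts to the two shape parameters: α = 1+7 = 8, β = 1+2 = 3.
Posterior mean = α/(α+β) = 8/11 = 0.7273.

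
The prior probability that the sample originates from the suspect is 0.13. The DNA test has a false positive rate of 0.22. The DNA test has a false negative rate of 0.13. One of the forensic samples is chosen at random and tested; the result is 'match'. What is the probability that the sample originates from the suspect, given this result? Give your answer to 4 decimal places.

Let H be the event that the sample originates from the suspect. P(H) = 0.13, so P(¬H) = 0.87. With E the 'match' result, P(E|H) = 0.87 and P(E|¬H) = 0.22.
P(E) = 0.87·0.13 + 0.22·0.87 = 0.11310 + 0.19140 = 0.30450.
By Bayes' theorem, P(H|E) = 0.11310 / 0.30450 = 0.3714.

P(H | E) ≈ 0.3714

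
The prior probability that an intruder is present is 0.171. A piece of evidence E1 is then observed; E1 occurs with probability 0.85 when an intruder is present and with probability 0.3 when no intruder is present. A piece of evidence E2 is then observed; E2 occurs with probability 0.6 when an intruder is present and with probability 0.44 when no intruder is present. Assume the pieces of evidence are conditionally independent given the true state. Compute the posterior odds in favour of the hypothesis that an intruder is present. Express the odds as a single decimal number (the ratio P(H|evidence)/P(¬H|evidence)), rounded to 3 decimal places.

Prior odds = 0.171/(1−0.171) = 0.20627.
Likelihood ratio for E1 = 0.85/0.3 = 2.8333.
Likelihood ratio for E2 = 0.6/0.44 = 1.3636.
Posterior odds = prior odds × LR₁ × LR₂ = 0.79696.

Posterior odds ≈ 0.797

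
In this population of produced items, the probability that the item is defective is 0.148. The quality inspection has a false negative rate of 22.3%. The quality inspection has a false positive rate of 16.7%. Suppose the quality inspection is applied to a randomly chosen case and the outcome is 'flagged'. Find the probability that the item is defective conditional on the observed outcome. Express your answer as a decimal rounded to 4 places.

P(H | E) ≈ 0.4470

Let H be the event that the item is defective. P(H) = 0.148, so P(¬H) = 0.852. With E the 'flagged' result, P(E|H) = 0.777 and P(E|¬H) = 0.167.
P(E) = 0.777·0.148 + 0.167·0.852 = 0.11500 + 0.14228 = 0.25728.
By Bayes' theorem, P(H|E) = 0.11500 / 0.25728 = 0.4470.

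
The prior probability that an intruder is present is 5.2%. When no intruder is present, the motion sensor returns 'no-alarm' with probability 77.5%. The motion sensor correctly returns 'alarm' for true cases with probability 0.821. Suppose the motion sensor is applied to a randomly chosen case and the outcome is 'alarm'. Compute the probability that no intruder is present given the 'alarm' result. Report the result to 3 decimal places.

Let H be the event that an intruder is present. P(H) = 0.052, so P(¬H) = 0.948. With E the 'alarm' result, P(E|H) = 0.821 and P(E|¬H) = 0.225.
P(E) = 0.821·0.052 + 0.225·0.948 = 0.042692 + 0.21330 = 0.25599.
By Bayes' theorem, P(H|E) = 0.042692 / 0.25599 = 0.167. Hence P(¬H|E) = 1 − 0.167 = 0.833.

P(¬H | E) ≈ 0.833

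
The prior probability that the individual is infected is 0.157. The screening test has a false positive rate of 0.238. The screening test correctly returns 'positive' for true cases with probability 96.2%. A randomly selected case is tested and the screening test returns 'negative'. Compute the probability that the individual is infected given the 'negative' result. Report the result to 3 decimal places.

Write H for 'the individual is infected'. Prior odds H:¬H = 0.157/0.843 = 0.18624. For the 'negative' outcome, the likelihood ratio is 0.038/0.762 = 0.049869.
Posterior odds = 0.18624 × 0.049869 = 0.0092875, so P(H|E) = 0.0092875/(1+0.0092875) = 0.009.

P(H | E) ≈ 0.009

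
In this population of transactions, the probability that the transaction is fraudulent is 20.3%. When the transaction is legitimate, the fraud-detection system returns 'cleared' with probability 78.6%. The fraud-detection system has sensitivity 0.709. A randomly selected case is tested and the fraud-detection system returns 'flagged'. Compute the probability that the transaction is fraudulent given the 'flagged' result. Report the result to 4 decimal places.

Write H for 'the transaction is fraudulent'. Prior odds H:¬H = 0.203/0.797 = 0.25471. For the 'flagged' outcome, the likelihood ratio is 0.709/0.214 = 3.3131.
Posterior odds = 0.25471 × 3.3131 = 0.84386, so P(H|E) = 0.84386/(1+0.84386) = 0.4577.

P(H | E) ≈ 0.4577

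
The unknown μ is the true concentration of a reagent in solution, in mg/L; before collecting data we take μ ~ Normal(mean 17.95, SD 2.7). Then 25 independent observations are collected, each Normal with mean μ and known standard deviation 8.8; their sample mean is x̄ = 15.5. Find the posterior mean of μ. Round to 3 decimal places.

Prior precision 1/τ₀² = 1/2.7² = 0.137174; data precision n/σ² = 25/8.8² = 0.322831.
Posterior precision = 0.137174 + 0.322831 = 0.460005.
Posterior mean = (0.137174·17.95 + 0.322831·15.5) / 0.460005 = 16.231.

Posterior mean ≈ 16.231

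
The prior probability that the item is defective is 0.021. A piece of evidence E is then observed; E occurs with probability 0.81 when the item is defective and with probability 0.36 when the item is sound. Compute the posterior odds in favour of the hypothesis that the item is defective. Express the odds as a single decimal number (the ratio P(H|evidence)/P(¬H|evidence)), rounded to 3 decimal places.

Prior odds = 0.021/(1−0.021) = 0.021450. In log-odds, ln(0.021450) = -3.8420.
Add log likelihood ratio: ln(2.2500) = 0.81093.
Posterior log-odds = -3.0311, so posterior odds = exp(-3.0311) = 0.048264.

Posterior odds ≈ 0.048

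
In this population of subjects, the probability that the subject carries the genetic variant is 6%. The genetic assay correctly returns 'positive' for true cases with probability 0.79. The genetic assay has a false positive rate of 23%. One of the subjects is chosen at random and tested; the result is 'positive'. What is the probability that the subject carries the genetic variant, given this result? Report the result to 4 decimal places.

Let H be the event that the subject carries the genetic variant. P(H) = 0.06, so P(¬H) = 0.94. With E the 'positive' result, P(E|H) = 0.79 and P(E|¬H) = 0.23.
P(E) = 0.79·0.06 + 0.23·0.94 = 0.047400 + 0.21620 = 0.26360.
By Bayes' theorem, P(H|E) = 0.047400 / 0.26360 = 0.1798.

P(H | E) ≈ 0.1798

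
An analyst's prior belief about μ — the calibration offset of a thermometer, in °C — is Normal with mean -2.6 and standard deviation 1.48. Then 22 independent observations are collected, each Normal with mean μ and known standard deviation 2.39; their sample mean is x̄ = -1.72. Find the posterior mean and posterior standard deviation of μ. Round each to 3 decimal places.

Prior precision 1/τ₀² = 1/1.48² = 0.456538; data precision n/σ² = 22/2.39² = 3.85147.
Posterior precision = 0.456538 + 3.85147 = 4.30801, giving posterior SD = 1/√4.30801 = 0.482.
Posterior mean = (0.456538·-2.6 + 3.85147·-1.72) / 4.30801 = -1.813.

Posterior mean ≈ -1.813; posterior SD ≈ 0.482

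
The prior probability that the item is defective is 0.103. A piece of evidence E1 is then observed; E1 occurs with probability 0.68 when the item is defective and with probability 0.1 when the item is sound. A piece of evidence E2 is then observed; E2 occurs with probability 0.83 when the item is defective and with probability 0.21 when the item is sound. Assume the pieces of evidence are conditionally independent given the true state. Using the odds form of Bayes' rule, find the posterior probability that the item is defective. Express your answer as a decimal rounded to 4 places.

Prior odds = 0.103/(1−0.103) = 0.11483.
Likelihood ratio for E1 = 0.68/0.1 = 6.8000.
Likelihood ratio for E2 = 0.83/0.21 = 3.9524.
Posterior odds = prior odds × LR₁ × LR₂ = 3.0861.
Posterior probability = odds/(1+odds) = 3.0861/4.0861 = 0.7553.

Posterior probability ≈ 0.7553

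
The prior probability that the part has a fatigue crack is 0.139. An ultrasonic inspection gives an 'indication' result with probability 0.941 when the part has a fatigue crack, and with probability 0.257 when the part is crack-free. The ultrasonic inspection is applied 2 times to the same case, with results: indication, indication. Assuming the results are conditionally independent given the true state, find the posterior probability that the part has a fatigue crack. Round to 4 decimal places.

Posterior P(H) ≈ 0.6840

With H the event that the part has a fatigue crack, the joint likelihood of the observed sequence is P(data|H) = 0.941·0.941 = 0.88548 and P(data|¬H) = 0.257·0.257 = 0.066049.
Bayes: P(H|data) = 0.139·0.88548 / (0.139·0.88548 + 0.861·0.066049) = 0.12308/0.17995 = 0.6840.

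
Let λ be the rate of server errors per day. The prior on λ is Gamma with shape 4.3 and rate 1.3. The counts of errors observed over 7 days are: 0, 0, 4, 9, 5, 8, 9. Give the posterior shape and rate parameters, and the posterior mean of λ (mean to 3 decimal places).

Total count ∑xᵢ = 35 over n = 7 days.
Gamma is conjugate to the Poisson likelihood: posterior is Gamma(shape = 4.3+35 = 39.3, rate = 1.3+7 = 8.3).
E[λ | data] = 39.3/8.3 = 4.735.

Posterior: Gamma(shape=39.3, rate=8.3); mean ≈ 4.735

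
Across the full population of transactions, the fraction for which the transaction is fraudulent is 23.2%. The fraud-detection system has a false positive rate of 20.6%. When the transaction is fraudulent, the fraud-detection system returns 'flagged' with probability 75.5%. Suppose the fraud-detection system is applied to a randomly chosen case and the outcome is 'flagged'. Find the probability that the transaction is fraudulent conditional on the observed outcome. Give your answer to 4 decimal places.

Write H for 'the transaction is fraudulent'. Prior odds H:¬H = 0.232/0.768 = 0.30208. For the 'flagged' outcome, the likelihood ratio is 0.755/0.206 = 3.6650.
Posterior odds = 0.30208 × 3.6650 = 1.1072, so P(H|E) = 1.1072/(1+1.1072) = 0.5254.

P(H | E) ≈ 0.5254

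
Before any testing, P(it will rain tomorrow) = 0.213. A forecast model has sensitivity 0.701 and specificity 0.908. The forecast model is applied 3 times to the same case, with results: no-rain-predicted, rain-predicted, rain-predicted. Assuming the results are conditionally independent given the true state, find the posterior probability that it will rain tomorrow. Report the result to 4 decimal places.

Posterior P(H) ≈ 0.8380

With H the event that it will rain tomorrow, the joint likelihood of the observed sequence is P(data|H) = 0.299·0.701·0.701 = 0.14693 and P(data|¬H) = 0.908·0.092·0.092 = 0.0076853.
Bayes: P(H|data) = 0.213·0.14693 / (0.213·0.14693 + 0.787·0.0076853) = 0.031296/0.037344 = 0.8380.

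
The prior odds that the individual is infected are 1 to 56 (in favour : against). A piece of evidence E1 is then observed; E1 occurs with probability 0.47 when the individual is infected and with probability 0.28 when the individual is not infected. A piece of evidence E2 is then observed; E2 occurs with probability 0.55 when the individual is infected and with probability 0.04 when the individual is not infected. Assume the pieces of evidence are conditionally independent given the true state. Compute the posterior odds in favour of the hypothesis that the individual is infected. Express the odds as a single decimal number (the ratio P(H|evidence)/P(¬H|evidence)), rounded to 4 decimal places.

Posterior odds ≈ 0.4121

Prior odds = 1/56 = 0.017857. In log-odds, ln(0.017857) = -4.0254.
Add log likelihood ratios: ln(1.6786) + ln(13.750) = 3.1390.
Posterior log-odds = -0.88637, so posterior odds = exp(-0.88637) = 0.41215.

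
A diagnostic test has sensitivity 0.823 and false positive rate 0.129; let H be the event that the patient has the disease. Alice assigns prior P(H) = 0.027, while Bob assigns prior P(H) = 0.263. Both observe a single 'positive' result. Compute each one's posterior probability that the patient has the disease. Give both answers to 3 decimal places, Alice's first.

P('+'|H) = 0.823, P('+'|¬H) = 0.129.
Alice: numerator 0.823·0.027 = 0.022221; evidence = 0.022221+0.129·0.973 = 0.14774; posterior = 0.150.
Bob: numerator 0.823·0.263 = 0.21645; evidence = 0.21645+0.129·0.737 = 0.31152; posterior = 0.695.

Alice: 0.150; Bob: 0.695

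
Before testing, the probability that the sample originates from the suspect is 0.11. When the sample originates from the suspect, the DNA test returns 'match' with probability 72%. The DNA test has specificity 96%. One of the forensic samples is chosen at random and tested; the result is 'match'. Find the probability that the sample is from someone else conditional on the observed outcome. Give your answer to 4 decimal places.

P(¬H | E) ≈ 0.3101

Write H for 'the sample originates from the suspect'. Prior odds H:¬H = 0.11/0.89 = 0.12360. For the 'match' outcome, the likelihood ratio is 0.72/0.04 = 18.000.
Posterior odds = 0.12360 × 18.000 = 2.2247, so P(H|E) = 2.2247/(1+2.2247) = 0.6899. Then P(¬H|E) = 1 − 0.6899 = 0.3101.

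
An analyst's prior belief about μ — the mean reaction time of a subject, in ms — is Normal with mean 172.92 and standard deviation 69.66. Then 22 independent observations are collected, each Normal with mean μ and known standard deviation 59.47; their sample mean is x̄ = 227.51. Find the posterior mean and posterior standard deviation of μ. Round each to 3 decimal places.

With known σ, the Normal prior is conjugate. Weight on the data is w = (n/σ²)/(n/σ² + 1/τ₀²) = 0.00622052/(0.00622052+0.00020608) = 0.96793.
Posterior mean = w·x̄ + (1−w)·μ₀ = 0.96793·227.51 + 0.032067·172.92 = 225.759. Posterior variance = 1/(0.00622052+0.00020608) = 155.603, so SD = 12.474.

Posterior mean ≈ 225.759; posterior SD ≈ 12.474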